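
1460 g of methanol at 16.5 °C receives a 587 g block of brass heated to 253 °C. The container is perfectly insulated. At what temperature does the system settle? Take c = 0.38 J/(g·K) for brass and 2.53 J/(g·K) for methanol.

|Q_brass| = |Q_methanol|:
587×0.38×(253 − T) = 1460×2.53×(T − 16.5)
223.06(253 − T) = 3693.8(T − 16.5)
3916.9 T = 117382  ⇒  T ≈ 29.97 °C

T_f ≈ 30.0 °C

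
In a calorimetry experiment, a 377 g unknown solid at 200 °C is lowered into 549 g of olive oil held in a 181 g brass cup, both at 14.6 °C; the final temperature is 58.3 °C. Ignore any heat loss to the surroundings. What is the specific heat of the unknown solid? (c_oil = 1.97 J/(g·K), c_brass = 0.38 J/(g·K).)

Taking heat into each body as positive, Σ m c ΔT = 0:
377×c×(58.3 − 200) + 549×1.97×(58.3 − 14.6) + 181×0.38×(58.3 − 14.6) = 0
-53421 c = -50269
c = -50269/-53421 ≈ 0.941 J/(g·K)

c ≈ 0.941 J/(g·K)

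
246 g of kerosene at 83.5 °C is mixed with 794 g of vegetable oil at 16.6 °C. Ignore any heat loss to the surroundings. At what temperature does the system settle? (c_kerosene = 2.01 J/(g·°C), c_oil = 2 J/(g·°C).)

Conservation of energy gives ΣQ = 0:
246×2.01×(T − 83.5) + 794×2×(T − 16.6) = 0
494.46(T − 83.5) + 1588(T − 16.6) = 0
2082.5 T = 67648
T = 67648 / 2082.5 = 32.5 °C

T_f ≈ 32.5 °C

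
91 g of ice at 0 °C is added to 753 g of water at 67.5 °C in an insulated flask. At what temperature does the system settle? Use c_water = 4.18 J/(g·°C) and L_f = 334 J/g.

Taking heat into each body as positive, Σ m c ΔT = 0:
melt ice: 91×334 = 30394
  warm the meltwater: 380.38 T
  water cools: 753×4.18×(T − 67.5) = 3147.5(T − 67.5)
3527.9 T = 212459 − 30394 = 182065
T ≈ 51.61 °C — above 0 °C, consistent with complete melting.

T_f ≈ 51.6 °C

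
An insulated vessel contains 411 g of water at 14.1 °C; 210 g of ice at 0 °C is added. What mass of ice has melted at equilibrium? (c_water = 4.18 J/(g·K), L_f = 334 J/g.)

m_melted ≈ 72.5 g

Water can give up m c ΔT = 411·4.18·14.1 = 24224 J before reaching 0 °C.
To melt every bit of ice: 210·334 = 70140 J.
24224 J < 70140 J, so only part of the ice melts and the system sits at 0 °C.
m_melted·334 = 24224  ⇒  m_melted ≈ 72.53 g.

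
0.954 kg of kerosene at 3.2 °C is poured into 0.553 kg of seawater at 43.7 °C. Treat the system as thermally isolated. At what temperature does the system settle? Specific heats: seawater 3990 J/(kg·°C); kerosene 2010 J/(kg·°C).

|Q_seawater| = |Q_kerosene|:
0.553*3990*(43.7 − T) = 0.954*2010*(T − 3.2)
2206.5(43.7 − T) = 1917.5(T − 3.2)
4124 T = 102559  ⇒  T ≈ 24.87 °C

T_f ≈ 24.9 °C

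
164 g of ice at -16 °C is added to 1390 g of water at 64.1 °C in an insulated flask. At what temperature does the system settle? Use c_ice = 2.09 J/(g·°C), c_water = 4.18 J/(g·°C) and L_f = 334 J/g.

Energy balance with sensible and latent terms:
ice -16→0 °C: 164×2.09×16 = 5484.2; latent heat to melt: 164×334 = 54776; warm the meltwater: 685.52 T; water cools: 1390×4.18×(T − 64.1) = 5810.2(T − 64.1)
6495.7 T = 372434 − 60260 = 312174
T ≈ 48.06 °C. Since T > 0 °C, the all-ice-melts assumption holds.

T_f ≈ 48.1 °C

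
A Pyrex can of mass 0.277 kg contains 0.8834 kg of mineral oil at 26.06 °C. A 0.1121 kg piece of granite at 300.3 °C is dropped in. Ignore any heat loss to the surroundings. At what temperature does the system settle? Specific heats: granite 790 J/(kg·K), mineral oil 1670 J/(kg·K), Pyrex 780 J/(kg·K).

T_f ≈ 39.7 °C

Setting the total heat transfer to zero:
0.1121*790*(T − 300.3) + 0.8834*1670*(T − 26.06) + 0.277*780*(T − 26.06) = 0
(88.56 + 1475.3 + 216.06) T = 88.56*300.3 + 1475.3*26.06 + 216.06*26.06
T = 70671 / 1779.9 = 39.7 °C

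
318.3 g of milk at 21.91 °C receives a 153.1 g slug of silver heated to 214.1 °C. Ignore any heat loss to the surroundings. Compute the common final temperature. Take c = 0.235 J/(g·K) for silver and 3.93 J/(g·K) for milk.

Set heat shed by the hot body equal to heat absorbed by the cold body:
153.1·0.235·(214.1 − T) = 318.3·3.93·(T − 21.91)
35.98(214.1 − T) = 1250.9(T − 21.91)
1286.9 T = 35111  ⇒  T ≈ 27.28 °C

T_f ≈ 27.3 °C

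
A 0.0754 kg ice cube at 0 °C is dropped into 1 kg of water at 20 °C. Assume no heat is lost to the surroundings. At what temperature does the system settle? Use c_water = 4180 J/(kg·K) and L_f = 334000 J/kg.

Let T be the final temperature. ΣQ_i = 0:
latent heat to melt: 0.0754×334000 = 25184
  meltwater 0→T: 0.0754×4180×T = 315.17 T
  water cools: 1×4180×(T − 20) = 4180(T − 20)
4495.2 T = 83600 − 25184 = 58416
T ≈ 13.00 °C — above 0 °C, consistent with complete melting.

T_f ≈ 13.0 °C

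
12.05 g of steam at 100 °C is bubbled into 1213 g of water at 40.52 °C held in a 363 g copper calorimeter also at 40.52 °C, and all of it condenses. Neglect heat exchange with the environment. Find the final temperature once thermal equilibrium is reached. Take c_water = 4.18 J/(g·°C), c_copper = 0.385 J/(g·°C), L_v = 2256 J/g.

T_f ≈ 46.3 °C

Taking heat into each body as positive, Σ m c ΔT = 0:
steam→water at 100 °C releases m L_v = 12.05×2256 = 27185; condensed water 100 °C→T: 50.37(T − 100); water warms: 1213×4.18×(T − 40.52) = 5070.3(T − 40.52); cup: 139.75(T − 40.52)
5260.5 T = 27185 + 5036.9 + 211113 = 243335
T ≈ 46.26 °C — below 100 °C, confirming all the steam condensed.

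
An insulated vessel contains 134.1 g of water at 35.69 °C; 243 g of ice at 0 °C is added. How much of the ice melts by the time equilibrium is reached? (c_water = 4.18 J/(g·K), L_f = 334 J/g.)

m_melted ≈ 59.9 g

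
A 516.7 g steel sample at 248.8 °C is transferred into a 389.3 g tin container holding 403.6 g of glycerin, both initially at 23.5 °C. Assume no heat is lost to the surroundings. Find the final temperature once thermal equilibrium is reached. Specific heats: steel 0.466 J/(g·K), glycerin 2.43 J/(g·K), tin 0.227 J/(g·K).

T_f ≈ 64.9 °C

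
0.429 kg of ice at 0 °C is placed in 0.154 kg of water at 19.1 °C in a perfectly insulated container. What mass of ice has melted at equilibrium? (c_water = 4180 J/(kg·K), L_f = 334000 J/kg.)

m_melted ≈ 0.0368 kg

Heat available from the water dropping to 0 °C: 0.154·4180·19.1 = 12295 J.
Melting all 0.429 kg of ice would need 0.429·334000 = 143286 J.
12295 J < 143286 J, so only part of the ice melts and the system sits at 0 °C.
Mass melted = 12295/334000 ≈ 0.03681 kg.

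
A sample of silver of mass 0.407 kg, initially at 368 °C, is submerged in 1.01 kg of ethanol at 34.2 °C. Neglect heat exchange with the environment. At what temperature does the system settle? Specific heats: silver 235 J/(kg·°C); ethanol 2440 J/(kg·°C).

T_f ≈ 46.7 °C

Net heat exchanged in the isolated system is zero:
0.407×235×(T − 368) + 1.01×2440×(T − 34.2) = 0
2560 T = 119480
T = 119480 / 2560 = 46.7 °C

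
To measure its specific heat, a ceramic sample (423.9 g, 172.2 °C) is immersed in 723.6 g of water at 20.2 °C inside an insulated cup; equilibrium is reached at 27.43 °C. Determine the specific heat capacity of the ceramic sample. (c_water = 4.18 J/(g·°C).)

m_s c (T_s − T_f) = m_water c_water (T_f − T_0):
423.9·c·(172.2 − 27.43) = 723.6·4.18·(27.43 − 20.2)
61368 c = 21868  ⇒  c ≈ 0.3563 J/(g·°C)

c ≈ 0.356 J/(g·°C)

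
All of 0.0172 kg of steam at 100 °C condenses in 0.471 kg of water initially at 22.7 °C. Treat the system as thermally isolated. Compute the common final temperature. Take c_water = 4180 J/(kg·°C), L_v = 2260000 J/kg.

T_f ≈ 44.5 °C

Energy conservation, ΣQ = 0:
latent heat released on condensation: 0.0172·2260000 = 38872; condensed water 100 °C→T: 71.9(T − 100); water warms: 0.471·4180·(T − 22.7) = 1968.8(T − 22.7)
2040.7 T = 38872 + 7189.6 + 44691 = 90753
T ≈ 44.47 °C (< 100 °C, so full condensation is consistent).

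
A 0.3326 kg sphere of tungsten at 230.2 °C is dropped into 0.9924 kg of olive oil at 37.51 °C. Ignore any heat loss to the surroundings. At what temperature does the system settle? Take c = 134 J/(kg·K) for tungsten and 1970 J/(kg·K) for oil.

Net heat exchanged in the isolated system is zero:
0.3326*134*(T − 230.2) + 0.9924*1970*(T − 37.51) = 0
44.57(T − 230.2) + 1955(T − 37.51) = 0
(44.57 + 1955) T = 44.57*230.2 + 1955*37.51
T = 83593/1999.6 ≈ 41.80 °C

T_f ≈ 41.8 °C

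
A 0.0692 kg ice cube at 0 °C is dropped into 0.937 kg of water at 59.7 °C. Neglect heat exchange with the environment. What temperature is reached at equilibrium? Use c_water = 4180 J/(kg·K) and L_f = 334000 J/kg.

Energy conservation, ΣQ = 0:
latent heat to melt: 0.0692·334000 = 23113
  warm the meltwater: 289.26 T
  water cools: 0.937·4180·(T − 59.7) = 3916.7(T − 59.7)
4205.9 T = 233825 − 23113 = 210712
T ≈ 50.10 °C. Since T > 0 °C, the all-ice-melts assumption holds.

T_f ≈ 50.1 °C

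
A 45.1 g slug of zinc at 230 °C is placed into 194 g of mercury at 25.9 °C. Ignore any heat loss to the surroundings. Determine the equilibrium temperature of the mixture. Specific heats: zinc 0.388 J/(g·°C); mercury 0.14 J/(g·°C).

Heat gained plus heat lost sum to zero:
45.1*0.388*(T − 230) + 194*0.14*(T − 25.9) = 0
17.5(T − 230) + 27.16(T − 25.9) = 0
(17.5 + 27.16) T = 17.5*230 + 27.16*25.9
T = 4728.2/44.66 ≈ 105.87 °C

T_f ≈ 105.9 °C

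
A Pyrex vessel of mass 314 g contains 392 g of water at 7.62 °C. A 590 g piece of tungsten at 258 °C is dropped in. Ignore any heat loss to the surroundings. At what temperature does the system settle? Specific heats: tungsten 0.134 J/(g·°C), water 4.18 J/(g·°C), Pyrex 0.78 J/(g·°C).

Conservation of energy gives ΣQ = 0:
590*0.134*(T − 258) + 392*4.18*(T − 7.62) + 314*0.78*(T − 7.62) = 0
79.06(T − 258) + 1638.6(T − 7.62) + 244.92(T − 7.62) = 0
(79.06 + 1638.6 + 244.92) T = 79.06*258 + 1638.6*7.62 + 244.92*7.62
T ≈ 17.71 °C

T_f ≈ 17.7 °C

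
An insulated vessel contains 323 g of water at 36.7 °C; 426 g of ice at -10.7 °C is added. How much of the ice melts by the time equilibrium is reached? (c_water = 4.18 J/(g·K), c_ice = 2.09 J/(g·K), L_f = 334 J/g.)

Cooling the water to 0 °C releases 323×4.18×36.7 = 49550 J.
Of that, 426×2.09×10.7 = 9526.6 J goes to bring the ice to 0 °C, leaving 40024 J.
To melt every bit of ice: 426×334 = 142284 J.
40024 J < 142284 J, so only part of the ice melts and the system sits at 0 °C.
m_melted×334 = 40024  ⇒  m_melted ≈ 119.8 g.

m_melted ≈ 120 g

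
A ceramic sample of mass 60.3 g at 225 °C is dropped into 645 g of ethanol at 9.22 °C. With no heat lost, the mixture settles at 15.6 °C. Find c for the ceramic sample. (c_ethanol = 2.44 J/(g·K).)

c ≈ 0.795 J/(g·K)

Net heat exchanged in the isolated system is zero:
60.3·c·(15.6 − 225) + 645·2.44·(15.6 − 9.22) = 0
-12627 c = -10041
c = -10041/-12627 ≈ 0.7952 J/(g·K)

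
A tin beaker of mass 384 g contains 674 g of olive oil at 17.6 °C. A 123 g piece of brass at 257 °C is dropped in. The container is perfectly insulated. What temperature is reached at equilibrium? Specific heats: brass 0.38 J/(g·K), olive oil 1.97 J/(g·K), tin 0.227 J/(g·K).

Energy conservation, ΣQ = 0:
123×0.38×(T − 257) + 674×1.97×(T − 17.6) + 384×0.227×(T − 17.6) = 0
46.74(T − 257) + 1327.8(T − 17.6) + 87.17(T − 17.6) = 0
1461.7 T = 36915
T = 36915/1461.7 ≈ 25.26 °C

T_f ≈ 25.3 °C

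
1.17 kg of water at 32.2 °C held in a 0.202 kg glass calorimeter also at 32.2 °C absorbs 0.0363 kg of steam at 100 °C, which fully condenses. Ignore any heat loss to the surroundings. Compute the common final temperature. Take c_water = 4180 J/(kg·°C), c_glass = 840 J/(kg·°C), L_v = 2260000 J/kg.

T_f ≈ 49.9 °C

Energy conservation, ΣQ = 0:
steam→water at 100 °C releases m L_v = 0.0363·2260000 = 82038; condensate cools 100→T: 0.0363·4180·(T − 100) = 151.73(T − 100); water warms: 1.17·4180·(T − 32.2) = 4890.6(T − 32.2); cup: 169.68(T − 32.2)
5212 T = 82038 + 15173 + 162941 = 260152
T ≈ 49.91 °C (< 100 °C, so full condensation is consistent).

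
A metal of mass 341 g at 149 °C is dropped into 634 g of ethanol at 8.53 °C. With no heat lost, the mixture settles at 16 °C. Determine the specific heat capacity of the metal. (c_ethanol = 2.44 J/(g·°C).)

c ≈ 0.255 J/(g·°C)

Energy conservation, ΣQ = 0:
341×c×(16 − 149) + 634×2.44×(16 − 8.53) = 0
-45353 c = -11556
c = -11556/-45353 ≈ 0.2548 J/(g·°C)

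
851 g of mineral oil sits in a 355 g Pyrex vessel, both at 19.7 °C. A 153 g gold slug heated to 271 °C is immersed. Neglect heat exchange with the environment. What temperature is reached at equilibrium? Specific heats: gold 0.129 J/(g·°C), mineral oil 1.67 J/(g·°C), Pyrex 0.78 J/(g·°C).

T_f ≈ 22.6 °C

Setting the total heat transfer to zero:
153·0.129·(T − 271) + 851·1.67·(T − 19.7) + 355·0.78·(T − 19.7) = 0
1717.8 T = 38801
T ≈ 22.59 °C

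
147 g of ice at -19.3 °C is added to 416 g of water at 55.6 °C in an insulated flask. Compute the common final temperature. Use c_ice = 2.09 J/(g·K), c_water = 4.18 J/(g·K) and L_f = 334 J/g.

T_f ≈ 17.7 °C

Taking heat into each body as positive, Σ m c ΔT = 0:
ice -19.3→0 °C: 147·2.09·19.3 = 5929.5; latent heat to melt: 147·334 = 49098; meltwater 0→T: 147·4.18·T = 614.46 T; water cools: 416·4.18·(T − 55.6) = 1738.9(T − 55.6)
2353.3 T = 96682 − 55028 = 41654
T ≈ 17.70 °C — above 0 °C, consistent with complete melting.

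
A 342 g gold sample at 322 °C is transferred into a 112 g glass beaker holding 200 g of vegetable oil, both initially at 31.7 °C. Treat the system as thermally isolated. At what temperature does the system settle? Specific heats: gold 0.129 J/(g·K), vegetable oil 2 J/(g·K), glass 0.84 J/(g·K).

Net heat exchanged in the isolated system is zero:
342·0.129·(T − 322) + 200·2·(T − 31.7) + 112·0.84·(T − 31.7) = 0
538.2 T = 29868
T ≈ 55.50 °C

T_f ≈ 55.5 °C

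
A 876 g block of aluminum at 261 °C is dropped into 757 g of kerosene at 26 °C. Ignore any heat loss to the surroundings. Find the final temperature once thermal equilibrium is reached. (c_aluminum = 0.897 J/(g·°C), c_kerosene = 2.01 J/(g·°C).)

Taking heat into each body as positive, Σ m c ΔT = 0:
876×0.897×(T − 261) + 757×2.01×(T − 26) = 0
785.77(T − 261) + 1521.6(T − 26) = 0
(785.77 + 1521.6) T = 785.77×261 + 1521.6×26
T ≈ 106.03 °C

T_f ≈ 106.0 °C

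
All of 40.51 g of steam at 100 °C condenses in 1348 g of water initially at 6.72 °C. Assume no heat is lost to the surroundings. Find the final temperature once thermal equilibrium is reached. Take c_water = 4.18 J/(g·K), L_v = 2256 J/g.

T_f ≈ 25.2 °C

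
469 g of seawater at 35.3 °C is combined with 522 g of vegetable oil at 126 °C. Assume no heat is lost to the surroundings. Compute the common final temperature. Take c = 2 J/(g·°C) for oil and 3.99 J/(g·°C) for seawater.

Energy conservation, ΣQ = 0:
522*2*(T − 126) + 469*3.99*(T − 35.3) = 0
1044(T − 126) + 1871.3(T − 35.3) = 0
(1044 + 1871.3) T = 1044*126 + 1871.3*35.3
T = 197601 / 2915.3 = 67.8 °C

T_f ≈ 67.8 °C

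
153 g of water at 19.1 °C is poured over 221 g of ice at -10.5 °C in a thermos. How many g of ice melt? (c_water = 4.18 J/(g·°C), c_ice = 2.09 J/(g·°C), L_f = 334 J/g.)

m_melted ≈ 22.1 g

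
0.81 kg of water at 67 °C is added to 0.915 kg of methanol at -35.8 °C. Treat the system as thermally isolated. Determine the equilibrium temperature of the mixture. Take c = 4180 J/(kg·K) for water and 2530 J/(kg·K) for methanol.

T_f ≈ 25.3 °C

Set heat shed by the hot body equal to heat absorbed by the cold body:
0.81·4180·(67 − T) = 0.915·2530·(T − (-35.8))
3385.8(67 − T) = 2315(T − (-35.8))
5700.8 T = 143973  ⇒  T ≈ 25.26 °C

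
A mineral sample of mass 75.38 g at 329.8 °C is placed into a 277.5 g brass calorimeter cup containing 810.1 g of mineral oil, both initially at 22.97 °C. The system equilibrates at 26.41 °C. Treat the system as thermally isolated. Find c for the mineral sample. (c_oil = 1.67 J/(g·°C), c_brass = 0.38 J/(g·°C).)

c ≈ 0.219 J/(g·°C)

Heat gained plus heat lost sum to zero:
75.38·c·(26.41 − 329.8) + 810.1·1.67·(26.41 − 22.97) + 277.5·0.38·(26.41 − 22.97) = 0
-22870 c = -5016.6
c = -5016.6/-22870 ≈ 0.2194 J/(g·°C)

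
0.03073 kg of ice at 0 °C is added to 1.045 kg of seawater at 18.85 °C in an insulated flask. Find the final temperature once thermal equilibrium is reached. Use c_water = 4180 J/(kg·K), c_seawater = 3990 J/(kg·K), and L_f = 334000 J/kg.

T_f ≈ 15.9 °C

Let T be the final temperature. ΣQ_i = 0:
latent heat to melt: 0.03073·334000 = 10264; warm the meltwater: 128.45 T; seawater: 4169.5(T − 18.85)
4298 T = 78596 − 10264 = 68332
T ≈ 15.90 °C (positive, so assuming full melt was valid).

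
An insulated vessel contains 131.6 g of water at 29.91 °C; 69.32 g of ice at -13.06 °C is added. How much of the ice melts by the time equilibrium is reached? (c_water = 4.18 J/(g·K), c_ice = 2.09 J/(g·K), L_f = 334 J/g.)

Water can give up m c ΔT = 131.6×4.18×29.91 = 16453 J before reaching 0 °C.
Warming the ice to 0 °C takes 69.32×2.09×13.06 = 1892.1 J, leaving 14561 J for melting.
Fully melting the ice requires m_ice L_f = 69.32×334 = 23153 J.
That's not enough to melt it all — equilibrium is at 0 °C with ice remaining.
m_melted×334 = 14561  ⇒  m_melted ≈ 43.6 g.

m_melted ≈ 43.6 g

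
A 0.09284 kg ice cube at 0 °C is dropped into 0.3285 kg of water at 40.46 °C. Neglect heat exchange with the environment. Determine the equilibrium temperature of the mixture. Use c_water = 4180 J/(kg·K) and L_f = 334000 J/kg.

T_f ≈ 13.9 °C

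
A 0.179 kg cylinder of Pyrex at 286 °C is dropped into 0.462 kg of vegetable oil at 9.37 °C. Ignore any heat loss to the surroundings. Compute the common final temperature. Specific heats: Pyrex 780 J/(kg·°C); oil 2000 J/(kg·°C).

Net heat exchanged in the isolated system is zero:
0.179*780*(T − 286) + 0.462*2000*(T − 9.37) = 0
(139.62 + 924) T = 139.62*286 + 924*9.37
T ≈ 45.68 °C

T_f ≈ 45.7 °C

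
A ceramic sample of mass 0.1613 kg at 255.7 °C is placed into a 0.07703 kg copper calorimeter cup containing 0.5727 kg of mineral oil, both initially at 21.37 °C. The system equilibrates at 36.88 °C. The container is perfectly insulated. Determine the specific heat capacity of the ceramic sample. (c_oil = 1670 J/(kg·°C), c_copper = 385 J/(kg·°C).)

c ≈ 433 J/(kg·°C)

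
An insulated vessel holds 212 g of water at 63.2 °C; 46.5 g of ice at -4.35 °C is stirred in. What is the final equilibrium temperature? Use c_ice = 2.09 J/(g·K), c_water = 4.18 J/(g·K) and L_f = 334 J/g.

Net heat exchanged in the isolated system is zero:
ice -4.35→0 °C: 46.5×2.09×4.35 = 422.75; fusion: m_ice L_f = 46.5×334 = 15531; warm the meltwater: 194.37 T; water cools: 212×4.18×(T − 63.2) = 886.16(T − 63.2)
1080.5 T = 56005 − 15954 = 40052
T ≈ 37.07 °C (positive, so assuming full melt was valid).

T_f ≈ 37.1 °C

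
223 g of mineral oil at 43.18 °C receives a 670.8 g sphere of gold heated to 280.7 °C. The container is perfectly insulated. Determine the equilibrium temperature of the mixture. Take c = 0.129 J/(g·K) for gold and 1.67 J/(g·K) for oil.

T_f ≈ 88.0 °C

With ΣQ=0 the equilibrium temperature is the m·c-weighted mean:
T_f = (86.53·280.7 + 372.41·43.18) / (86.53 + 372.41)
    = 40371 / 458.94 ≈ 87.96 °C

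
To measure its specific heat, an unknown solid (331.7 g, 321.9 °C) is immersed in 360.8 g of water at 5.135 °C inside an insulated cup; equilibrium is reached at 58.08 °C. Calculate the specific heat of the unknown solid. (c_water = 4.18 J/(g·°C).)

Setting the total heat transfer to zero:
331.7×c×(58.08 − 321.9) + 360.8×4.18×(58.08 − 5.135) = 0
-87509 c = -79849
c = -79849/-87509 ≈ 0.9125 J/(g·°C)

c ≈ 0.912 J/(g·°C)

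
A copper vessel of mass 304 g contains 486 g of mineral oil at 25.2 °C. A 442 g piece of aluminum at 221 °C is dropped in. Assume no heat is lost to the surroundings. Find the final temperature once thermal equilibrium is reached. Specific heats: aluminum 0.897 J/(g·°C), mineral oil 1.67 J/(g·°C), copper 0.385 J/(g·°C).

Energy conservation, ΣQ = 0:
442·0.897·(T − 221) + 486·1.67·(T − 25.2) + 304·0.385·(T − 25.2) = 0
1325.1 T = 111023
T ≈ 83.78 °C

T_f ≈ 83.8 °C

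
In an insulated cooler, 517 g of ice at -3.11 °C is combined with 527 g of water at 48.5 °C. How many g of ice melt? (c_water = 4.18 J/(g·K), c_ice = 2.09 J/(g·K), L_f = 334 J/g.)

m_melted ≈ 310 g

Cooling the water to 0 °C releases 527·4.18·48.5 = 106839 J.
Warming the ice to 0 °C takes 517·2.09·3.11 = 3360.4 J, leaving 103478 J for melting.
Fully melting the ice requires m_ice L_f = 517·334 = 172678 J.
103478 J < 172678 J, so only part of the ice melts and the system sits at 0 °C.
Mass melted = 103478/334 ≈ 309.8 g.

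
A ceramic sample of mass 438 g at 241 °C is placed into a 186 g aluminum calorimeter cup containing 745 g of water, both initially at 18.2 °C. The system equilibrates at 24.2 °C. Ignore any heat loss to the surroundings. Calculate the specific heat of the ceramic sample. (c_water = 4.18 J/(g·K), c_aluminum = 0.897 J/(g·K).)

c ≈ 0.207 J/(g·K)

Energy conservation, ΣQ = 0:
438×c×(24.2 − 241) + 745×4.18×(24.2 − 18.2) + 186×0.897×(24.2 − 18.2) = 0
-94958 c = -19686
c = -19686/-94958 ≈ 0.2073 J/(g·K)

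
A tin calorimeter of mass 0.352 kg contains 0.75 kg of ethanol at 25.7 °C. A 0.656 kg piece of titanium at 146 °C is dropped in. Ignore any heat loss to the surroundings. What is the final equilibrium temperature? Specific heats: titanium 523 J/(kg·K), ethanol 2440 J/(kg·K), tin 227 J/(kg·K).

T_f ≈ 44.0 °C

Taking heat into each body as positive, Σ m c ΔT = 0:
0.656·523·(T − 146) + 0.75·2440·(T − 25.7) + 0.352·227·(T − 25.7) = 0
(343.09 + 1830 + 79.9) T = 343.09·146 + 1830·25.7 + 79.9·25.7
T ≈ 44.02 °C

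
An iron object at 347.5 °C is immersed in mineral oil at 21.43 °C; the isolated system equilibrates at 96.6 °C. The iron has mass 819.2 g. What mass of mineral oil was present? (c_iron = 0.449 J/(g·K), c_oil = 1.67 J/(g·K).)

Taking heat into each body as positive, Σ m c ΔT = 0:
819.2×0.449×(96.6 − 347.5) + m×1.67×(96.6 − 21.43) = 0
125.53 m = 92286
m = 92286/125.53 ≈ 735.1 g

m ≈ 735 g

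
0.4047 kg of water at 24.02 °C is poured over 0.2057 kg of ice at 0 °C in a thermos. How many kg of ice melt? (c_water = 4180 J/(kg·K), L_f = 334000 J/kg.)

m_melted ≈ 0.122 kg

Water can give up m c ΔT = 0.4047·4180·24.02 = 40633 J before reaching 0 °C.
Fully melting the ice requires m_ice L_f = 0.2057·334000 = 68704 J.
That's not enough to melt it all — equilibrium is at 0 °C with ice remaining.
m_melt = 40633 / L_f = 0.1217 kg.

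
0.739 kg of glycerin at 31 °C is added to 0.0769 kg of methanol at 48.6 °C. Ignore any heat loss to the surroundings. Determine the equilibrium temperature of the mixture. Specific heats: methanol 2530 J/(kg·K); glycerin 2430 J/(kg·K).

T_f ≈ 32.7 °C

Setting the total heat transfer to zero:
0.0769*2530*(T − 48.6) + 0.739*2430*(T − 31) = 0
1990.3 T = 65124
T = 65124/1990.3 ≈ 32.72 °C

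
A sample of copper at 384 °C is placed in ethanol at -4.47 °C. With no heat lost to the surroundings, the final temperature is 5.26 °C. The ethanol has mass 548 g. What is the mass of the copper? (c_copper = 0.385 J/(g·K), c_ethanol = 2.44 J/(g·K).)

|Q_copper| = |Q_ethanol|:
m×0.385×(384 − 5.26) = 548×2.44×(5.26 − (-4.47))
145.81 m = 13010  ⇒  m ≈ 89.22 g

m ≈ 89.2 g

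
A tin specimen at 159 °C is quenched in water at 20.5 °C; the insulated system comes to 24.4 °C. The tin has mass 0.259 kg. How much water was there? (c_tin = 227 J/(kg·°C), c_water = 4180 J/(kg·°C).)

m ≈ 0.485 kg

Heat gained plus heat lost sum to zero:
0.259·227·(24.4 − 159) + m·4180·(24.4 − 20.5) = 0
16302 m = 7913.5
m = 7913.5/16302 ≈ 0.4854 kg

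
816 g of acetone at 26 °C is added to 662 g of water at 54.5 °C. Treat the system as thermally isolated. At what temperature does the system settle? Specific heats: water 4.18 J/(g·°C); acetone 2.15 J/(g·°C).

T_f ≈ 43.4 °C

|Q_water| = |Q_acetone|:
662*4.18*(54.5 − T) = 816*2.15*(T − 26)
2767.2(54.5 − T) = 1754.4(T − 26)
4521.6 T = 196425  ⇒  T ≈ 43.44 °C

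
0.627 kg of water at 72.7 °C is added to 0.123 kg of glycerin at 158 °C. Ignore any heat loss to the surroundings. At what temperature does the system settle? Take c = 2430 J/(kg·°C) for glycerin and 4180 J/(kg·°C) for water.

T_f ≈ 81.4 °C

Heat lost by the glycerin equals heat gained by the water:
0.123×2430×(158 − T) = 0.627×4180×(T − 72.7)
298.89(158 − T) = 2620.9(T − 72.7)
2919.8 T = 237761  ⇒  T ≈ 81.43 °C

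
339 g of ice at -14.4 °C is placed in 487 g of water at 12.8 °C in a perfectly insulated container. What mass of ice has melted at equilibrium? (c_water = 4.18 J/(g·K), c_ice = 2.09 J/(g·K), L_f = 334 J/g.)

m_melted ≈ 47.5 g

Cooling the water to 0 °C releases 487·4.18·12.8 = 26056 J.
Of that, 339·2.09·14.4 = 10203 J goes to bring the ice to 0 °C, leaving 15854 J.
Fully melting the ice requires m_ice L_f = 339·334 = 113226 J.
That's not enough to melt it all — equilibrium is at 0 °C with ice remaining.
Mass melted = 15854/334 ≈ 47.47 g.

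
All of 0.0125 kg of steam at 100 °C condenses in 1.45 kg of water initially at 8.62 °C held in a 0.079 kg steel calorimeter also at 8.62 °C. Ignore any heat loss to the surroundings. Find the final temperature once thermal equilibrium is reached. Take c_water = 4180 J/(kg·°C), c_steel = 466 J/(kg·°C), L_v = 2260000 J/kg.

Energy balance with sensible and latent terms:
condense steam: −0.0125·2260000 = −28250; condensed water 100 °C→T: 52.25(T − 100); water warms: 1.45·4180·(T − 8.62) = 6061(T − 8.62); cup: 36.81(T − 8.62)
6150.1 T = 28250 + 5225 + 52563 = 86038
T ≈ 13.99 °C, under the boiling point, so the assumption holds.

T_f ≈ 14.0 °C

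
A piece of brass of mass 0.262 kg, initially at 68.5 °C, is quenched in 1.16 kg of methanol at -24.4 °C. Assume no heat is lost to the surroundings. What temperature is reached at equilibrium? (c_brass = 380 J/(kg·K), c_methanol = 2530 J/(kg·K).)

T_f ≈ -21.4 °C

Set heat shed by the hot body equal to heat absorbed by the cold body:
0.262×380×(68.5 − T) = 1.16×2530×(T − (-24.4))
99.56(68.5 − T) = 2934.8(T − (-24.4))
3034.4 T = -64789  ⇒  T ≈ -21.35 °C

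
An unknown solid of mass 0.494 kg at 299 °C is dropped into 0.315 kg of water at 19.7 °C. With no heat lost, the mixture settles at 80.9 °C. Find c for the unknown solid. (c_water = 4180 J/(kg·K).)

m_s c (T_s − T_f) = m_water c_water (T_f − T_0):
0.494·c·(299 − 80.9) = 0.315·4180·(80.9 − 19.7)
107.74 c = 80582  ⇒  c ≈ 747.9 J/(kg·K)

c ≈ 748 J/(kg·K)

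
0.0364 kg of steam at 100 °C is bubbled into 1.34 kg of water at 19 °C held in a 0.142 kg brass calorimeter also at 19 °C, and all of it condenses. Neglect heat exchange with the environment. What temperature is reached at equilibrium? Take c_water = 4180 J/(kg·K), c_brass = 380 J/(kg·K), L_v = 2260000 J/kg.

T_f ≈ 35.3 °C

Energy conservation, ΣQ = 0:
steam→water at 100 °C releases m L_v = 0.0364·2260000 = 82264; condensate cools 100→T: 0.0364·4180·(T − 100) = 152.15(T − 100); original water: 5601.2(T − 19); cup: 53.96(T − 19)
5807.3 T = 82264 + 15215 + 107448 = 204927
T ≈ 35.29 °C, under the boiling point, so the assumption holds.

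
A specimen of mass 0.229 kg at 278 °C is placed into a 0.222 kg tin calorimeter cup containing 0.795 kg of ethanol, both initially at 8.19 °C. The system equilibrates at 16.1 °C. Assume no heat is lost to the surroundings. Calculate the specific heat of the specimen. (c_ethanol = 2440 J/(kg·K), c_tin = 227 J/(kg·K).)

c ≈ 262 J/(kg·K)

Setting the total heat transfer to zero:
0.229·c·(16.1 − 278) + 0.795·2440·(16.1 − 8.19) + 0.222·227·(16.1 − 8.19) = 0
-59.98 c = -15742
c = -15742/-59.98 ≈ 262.5 J/(kg·K)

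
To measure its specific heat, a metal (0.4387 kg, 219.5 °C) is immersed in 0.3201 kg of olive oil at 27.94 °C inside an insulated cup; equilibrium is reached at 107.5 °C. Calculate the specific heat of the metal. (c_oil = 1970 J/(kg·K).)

c ≈ 1020 J/(kg·K)

Conservation of energy gives ΣQ = 0:
0.4387·c·(107.5 − 219.5) + 0.3201·1970·(107.5 − 27.94) = 0
-49.13 c = -50170
c = -50170/-49.13 ≈ 1021 J/(kg·K)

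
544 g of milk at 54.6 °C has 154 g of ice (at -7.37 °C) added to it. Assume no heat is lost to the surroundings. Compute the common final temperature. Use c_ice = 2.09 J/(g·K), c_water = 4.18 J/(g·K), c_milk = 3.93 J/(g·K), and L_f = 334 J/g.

T_f ≈ 22.6 °C

Taking heat into each body as positive, Σ m c ΔT = 0:
warm ice to 0 °C: 154·2.09·(0 − (-7.37)) = 2372.1
  latent heat to melt: 154·334 = 51436
  warm the meltwater: 643.72 T
  milk: 2137.9(T − 54.6)
2781.6 T = 116730 − 53808 = 62922
T ≈ 22.62 °C (positive, so assuming full melt was valid).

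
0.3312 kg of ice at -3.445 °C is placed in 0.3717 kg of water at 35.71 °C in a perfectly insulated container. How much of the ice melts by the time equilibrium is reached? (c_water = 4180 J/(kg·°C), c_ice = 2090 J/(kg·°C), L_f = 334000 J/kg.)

Heat available from the water dropping to 0 °C: 0.3717·4180·35.71 = 55483 J.
Of that, 0.3312·2090·3.445 = 2384.7 J goes to bring the ice to 0 °C, leaving 53098 J.
Fully melting the ice requires m_ice L_f = 0.3312·334000 = 110621 J.
That's not enough to melt it all — equilibrium is at 0 °C with ice remaining.
m_melt = 53098 / L_f = 0.159 kg.

m_melted ≈ 0.159 kg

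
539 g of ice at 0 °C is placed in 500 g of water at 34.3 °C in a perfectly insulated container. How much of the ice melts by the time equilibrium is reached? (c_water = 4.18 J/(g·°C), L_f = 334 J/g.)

m_melted ≈ 215 g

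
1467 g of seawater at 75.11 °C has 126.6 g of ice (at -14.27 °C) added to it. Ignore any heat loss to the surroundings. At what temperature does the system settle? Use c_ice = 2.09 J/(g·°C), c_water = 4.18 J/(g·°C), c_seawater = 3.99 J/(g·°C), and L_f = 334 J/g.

Net heat exchanged in the isolated system is zero:
warm ice to 0 °C: 126.6×2.09×(0 − (-14.27)) = 3775.8; fusion: m_ice L_f = 126.6×334 = 42284; warm the meltwater: 529.19 T; seawater cools: 1467×3.99×(T − 75.11) = 5853.3(T − 75.11)
6382.5 T = 439644 − 46060 = 393583
T ≈ 61.67 °C — above 0 °C, consistent with complete melting.

T_f ≈ 61.7 °C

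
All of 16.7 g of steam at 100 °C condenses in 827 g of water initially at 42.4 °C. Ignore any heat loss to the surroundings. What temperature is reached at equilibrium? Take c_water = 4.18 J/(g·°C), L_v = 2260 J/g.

Taking heat into each body as positive, Σ m c ΔT = 0:
latent heat released on condensation: 16.7·2260 = 37742; condensed water 100 °C→T: 69.81(T − 100); original water: 3456.9(T − 42.4)
3526.7 T = 37742 + 6980.6 + 146571 = 191293
T ≈ 54.24 °C — below 100 °C, confirming all the steam condensed.

T_f ≈ 54.2 °C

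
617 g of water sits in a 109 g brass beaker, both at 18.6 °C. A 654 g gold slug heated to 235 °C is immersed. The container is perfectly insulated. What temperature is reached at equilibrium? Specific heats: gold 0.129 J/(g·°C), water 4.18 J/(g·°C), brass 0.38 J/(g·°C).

T_f ≈ 25.3 °C

Net heat exchanged in the isolated system is zero:
654·0.129·(T − 235) + 617·4.18·(T − 18.6) + 109·0.38·(T − 18.6) = 0
84.37(T − 235) + 2579.1(T − 18.6) + 41.42(T − 18.6) = 0
(84.37 + 2579.1 + 41.42) T = 84.37·235 + 2579.1·18.6 + 41.42·18.6
T ≈ 25.35 °C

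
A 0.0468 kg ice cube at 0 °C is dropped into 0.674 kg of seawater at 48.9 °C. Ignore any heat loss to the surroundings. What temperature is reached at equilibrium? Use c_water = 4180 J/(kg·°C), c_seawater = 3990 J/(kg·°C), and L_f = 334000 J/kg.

T_f ≈ 40.2 °C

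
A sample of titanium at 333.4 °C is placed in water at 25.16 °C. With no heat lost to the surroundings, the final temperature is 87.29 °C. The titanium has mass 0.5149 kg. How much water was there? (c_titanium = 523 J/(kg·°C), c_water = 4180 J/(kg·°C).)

m ≈ 0.255 kg

|Q_titanium| = |Q_water|:
0.5149·523·(333.4 − 87.29) = m·4180·(87.29 − 25.16)
259703 m = 66276  ⇒  m ≈ 0.2552 kg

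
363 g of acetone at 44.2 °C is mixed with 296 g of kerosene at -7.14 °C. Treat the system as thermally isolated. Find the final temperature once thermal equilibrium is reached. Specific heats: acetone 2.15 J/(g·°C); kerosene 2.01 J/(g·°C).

T_f ≈ 22.0 °C

Net heat exchanged in the isolated system is zero:
363·2.15·(T − 44.2) + 296·2.01·(T − (-7.14)) = 0
(780.45 + 594.96) T = 780.45·44.2 + 594.96·(-7.14)
T = 30248/1375.4 ≈ 21.99 °C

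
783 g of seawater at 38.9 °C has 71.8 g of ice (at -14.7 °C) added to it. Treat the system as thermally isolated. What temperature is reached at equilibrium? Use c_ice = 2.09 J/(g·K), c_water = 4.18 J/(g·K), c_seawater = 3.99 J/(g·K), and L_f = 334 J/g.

T_f ≈ 27.8 °C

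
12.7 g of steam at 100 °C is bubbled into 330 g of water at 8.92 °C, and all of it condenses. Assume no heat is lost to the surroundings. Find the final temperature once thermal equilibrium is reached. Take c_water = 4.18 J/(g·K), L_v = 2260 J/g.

Energy conservation, ΣQ = 0:
condense steam: −12.7·2260 = −28702; condensate cools 100→T: 12.7·4.18·(T − 100) = 53.09(T − 100); original water: 1379.4(T − 8.92)
1432.5 T = 28702 + 5308.6 + 12304 = 46315
T ≈ 32.33 °C (< 100 °C, so full condensation is consistent).

T_f ≈ 32.3 °C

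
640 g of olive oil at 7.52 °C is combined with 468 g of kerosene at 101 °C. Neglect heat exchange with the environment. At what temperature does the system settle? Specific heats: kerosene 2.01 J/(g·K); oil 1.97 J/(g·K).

T_f ≈ 47.5 °C

T_f = Σ m_i c_i T_i / Σ m_i c_i:
T_f = (940.68*101 + 1260.8*7.52) / (940.68 + 1260.8)
    = 104490 / 2201.5 ≈ 47.46 °C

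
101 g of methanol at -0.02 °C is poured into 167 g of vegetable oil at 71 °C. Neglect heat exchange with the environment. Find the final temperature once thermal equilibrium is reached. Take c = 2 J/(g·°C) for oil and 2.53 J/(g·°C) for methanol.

T_f ≈ 40.2 °C

T_f is the heat-capacity-weighted average of the initial temperatures:
T_f = (334·71 + 255.53·(-0.02)) / (334 + 255.53)
    = 23709 / 589.53 ≈ 40.22 °C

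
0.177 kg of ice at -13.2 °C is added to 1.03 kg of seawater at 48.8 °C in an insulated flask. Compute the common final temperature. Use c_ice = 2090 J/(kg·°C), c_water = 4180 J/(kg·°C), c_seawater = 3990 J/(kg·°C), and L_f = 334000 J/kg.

Net heat exchanged in the isolated system is zero:
ice -13.2→0 °C: 0.177×2090×13.2 = 4883.1
  fusion: m_ice L_f = 0.177×334000 = 59118
  meltwater 0→T: 0.177×4180×T = 739.86 T
  seawater cools: 1.03×3990×(T − 48.8) = 4109.7(T − 48.8)
4849.6 T = 200553 − 64001 = 136552
T ≈ 28.16 °C. Since T > 0 °C, the all-ice-melts assumption holds.

T_f ≈ 28.2 °C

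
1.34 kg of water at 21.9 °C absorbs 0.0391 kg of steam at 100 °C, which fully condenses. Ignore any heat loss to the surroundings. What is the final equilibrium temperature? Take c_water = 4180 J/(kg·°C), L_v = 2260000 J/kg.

T_f ≈ 39.4 °C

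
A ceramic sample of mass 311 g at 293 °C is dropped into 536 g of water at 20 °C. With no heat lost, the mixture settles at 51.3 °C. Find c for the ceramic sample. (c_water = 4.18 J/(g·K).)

c ≈ 0.933 J/(g·K)

Heat lost by the ceramic sample = heat gained by the water:
311×c×(293 − 51.3) = 536×4.18×(51.3 − 20)
75169 c = 70127  ⇒  c ≈ 0.9329 J/(g·K)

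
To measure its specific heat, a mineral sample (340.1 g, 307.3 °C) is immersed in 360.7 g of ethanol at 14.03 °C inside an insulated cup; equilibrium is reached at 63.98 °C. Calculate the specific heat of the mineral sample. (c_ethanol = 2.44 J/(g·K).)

c ≈ 0.531 J/(g·K)

m_s c (T_s − T_f) = m_ethanol c_ethanol (T_f − T_0):
340.1×c×(307.3 − 63.98) = 360.7×2.44×(63.98 − 14.03)
82753 c = 43961  ⇒  c ≈ 0.5312 J/(g·K)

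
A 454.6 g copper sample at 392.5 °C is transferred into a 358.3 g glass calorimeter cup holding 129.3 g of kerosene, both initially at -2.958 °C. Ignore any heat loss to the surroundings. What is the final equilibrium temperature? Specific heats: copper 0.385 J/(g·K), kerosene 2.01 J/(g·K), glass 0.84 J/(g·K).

T_f ≈ 91.1 °C

T_f is the heat-capacity-weighted average of the initial temperatures:
T_f = (175.02×392.5 + 259.89×(-2.958) + 300.97×(-2.958)) / (175.02 + 259.89 + 300.97)
    = 67037 / 735.89 ≈ 91.10 °C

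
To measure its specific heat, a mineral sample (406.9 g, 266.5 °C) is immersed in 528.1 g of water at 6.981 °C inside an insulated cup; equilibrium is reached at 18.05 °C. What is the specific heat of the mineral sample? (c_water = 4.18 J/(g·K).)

Heat lost by the mineral sample = heat gained by the water:
406.9×c×(266.5 − 18.05) = 528.1×4.18×(18.05 − 6.981)
101094 c = 24434  ⇒  c ≈ 0.2417 J/(g·K)

c ≈ 0.242 J/(g·K)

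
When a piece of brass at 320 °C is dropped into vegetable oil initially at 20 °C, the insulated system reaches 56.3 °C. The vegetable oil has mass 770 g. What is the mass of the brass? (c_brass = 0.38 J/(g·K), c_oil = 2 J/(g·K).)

m ≈ 558 g

|Q_brass| = |Q_oil|:
m×0.38×(320 − 56.3) = 770×2×(56.3 − 20)
100.21 m = 55902  ⇒  m ≈ 557.9 g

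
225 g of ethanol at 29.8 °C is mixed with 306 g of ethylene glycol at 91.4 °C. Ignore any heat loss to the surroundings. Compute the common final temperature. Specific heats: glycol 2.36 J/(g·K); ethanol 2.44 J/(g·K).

T_f ≈ 64.8 °C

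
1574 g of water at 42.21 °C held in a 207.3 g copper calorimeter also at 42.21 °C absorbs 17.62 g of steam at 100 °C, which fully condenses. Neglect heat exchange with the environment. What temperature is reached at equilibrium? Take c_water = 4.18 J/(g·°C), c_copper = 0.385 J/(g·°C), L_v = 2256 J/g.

Sum of m c ΔT and latent-heat terms is zero:
latent heat released on condensation: 17.62·2256 = 39751; condensate cools 100→T: 17.62·4.18·(T − 100) = 73.65(T − 100); original water: 6579.3(T − 42.21); cup: 79.81(T − 42.21)
6732.8 T = 39751 + 7365.2 + 281082 = 328198
T ≈ 48.75 °C, under the boiling point, so the assumption holds.

T_f ≈ 48.7 °C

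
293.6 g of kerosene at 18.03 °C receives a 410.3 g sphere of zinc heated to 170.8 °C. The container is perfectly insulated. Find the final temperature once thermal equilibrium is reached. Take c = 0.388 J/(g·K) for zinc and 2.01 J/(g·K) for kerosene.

T_f ≈ 50.5 °C

Heat gained plus heat lost sum to zero:
410.3·0.388·(T − 170.8) + 293.6·2.01·(T − 18.03) = 0
749.33 T = 37831
T ≈ 50.49 °C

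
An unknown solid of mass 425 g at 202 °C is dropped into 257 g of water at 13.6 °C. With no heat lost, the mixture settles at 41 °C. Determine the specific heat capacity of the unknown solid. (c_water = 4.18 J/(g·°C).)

c ≈ 0.43 J/(g·°C)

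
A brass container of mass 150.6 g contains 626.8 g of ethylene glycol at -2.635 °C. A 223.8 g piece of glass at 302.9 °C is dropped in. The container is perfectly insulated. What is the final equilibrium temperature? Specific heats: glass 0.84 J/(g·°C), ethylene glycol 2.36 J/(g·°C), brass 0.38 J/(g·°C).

T_f ≈ 30.7 °C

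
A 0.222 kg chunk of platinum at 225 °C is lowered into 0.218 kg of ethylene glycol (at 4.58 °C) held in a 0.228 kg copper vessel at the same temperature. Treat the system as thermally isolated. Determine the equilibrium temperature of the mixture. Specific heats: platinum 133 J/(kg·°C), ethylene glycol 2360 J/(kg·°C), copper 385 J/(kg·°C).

T_f ≈ 14.9 °C

Heat gained plus heat lost sum to zero:
0.222·133·(T − 225) + 0.218·2360·(T − 4.58) + 0.228·385·(T − 4.58) = 0
29.53(T − 225) + 514.48(T − 4.58) + 87.78(T − 4.58) = 0
(29.53 + 514.48 + 87.78) T = 29.53·225 + 514.48·4.58 + 87.78·4.58
T ≈ 14.88 °C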